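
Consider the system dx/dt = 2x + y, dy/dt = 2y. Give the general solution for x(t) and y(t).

x(t) = -c_1e^(2t) - c_2te^(2t) + c_2e^(2t), y(t) = -c_2e^(2t)

Coefficient matrix A = [[2, 1], [0, 2]].
Characteristic polynomial det(A - λI) = λ^2 - 4λ + 4 = 0.
Single eigenvalue λ = 2 with algebraic multiplicity 2.
Eigenvector v = (-1,0); generalized eigenvector w with (A-λI)w=v is (1,-1).
General solution: e^(2t)[c_1·v + c_2·(t·v + w)].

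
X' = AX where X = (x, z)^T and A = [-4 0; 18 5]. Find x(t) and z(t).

x(t) = c_2e^(-4t), z(t) = c_1e^(5t) - 2c_2e^(-4t)

Coefficient matrix A = [[-4, 0], [18, 5]].
Characteristic polynomial det(A - λI) = λ^2 - λ - 20 = 0.
Eigenvalues λ = 5, -4.
For λ=5: (A-λI) row 1 is [-9, 0], so an eigenvector is (0, 1).
For λ=-4: (A-λI) row 2 is [18, 9], so an eigenvector is (1, -2).
General solution: c_1e^(5t)(0,1) + c_2e^(-4t)(1,-2).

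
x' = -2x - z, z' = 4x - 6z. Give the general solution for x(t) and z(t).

Coefficient matrix A = [[-2, -1], [4, -6]].
Characteristic polynomial det(A - λI) = λ^2 + 8λ + 16 = 0.
Single eigenvalue λ = -4 with algebraic multiplicity 2.
Eigenvector v = (-1,-2); generalized eigenvector w with (A-λI)w=v is (-1,-1).
General solution: e^(-4t)[C_1·v + C_2·(t·v + w)].

x(t) = -C_1e^(-4t) - C_2te^(-4t) - C_2e^(-4t), z(t) = -2C_1e^(-4t) - 2C_2te^(-4t) - C_2e^(-4t)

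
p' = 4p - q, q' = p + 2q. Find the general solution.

p(t) = C_1e^(3t) + C_2te^(3t) + 2C_2e^(3t), q(t) = C_1e^(3t) + C_2te^(3t) + C_2e^(3t)

Coefficient matrix A = [[4, -1], [1, 2]].
Characteristic polynomial det(A - λI) = λ^2 - 6λ + 9 = 0.
Single eigenvalue λ = 3 with algebraic multiplicity 2.
Eigenvector v = (1,1); generalized eigenvector w with (A-λI)w=v is (2,1).
General solution: e^(3t)[C_1·v + C_2·(t·v + w)].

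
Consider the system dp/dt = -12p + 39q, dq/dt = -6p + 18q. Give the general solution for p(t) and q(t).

p(t) = -2c_1e^(3t)sin(3t) + 3c_1e^(3t)cos(3t) + 3c_2e^(3t)sin(3t) + 2c_2e^(3t)cos(3t), q(t) = -c_1e^(3t)sin(3t) + c_1e^(3t)cos(3t) + c_2e^(3t)sin(3t) + c_2e^(3t)cos(3t)

Coefficient matrix A = [[-12, 39], [-6, 18]].
Characteristic polynomial det(A - λI) = λ^2 - 6λ + 18 = 0.
Eigenvalues λ = 3 ± 3i (complex conjugate pair).
For λ=3+3i: an eigenvector is (3,1) - i(-2,-1) = (3 + 2i, 1 + i).
A real fundamental pair from Re and Im of e^((3+3i)t)v: X_1 = e^(3t)(cos(3t)·(3,1) + sin(3t)·(-2,-1)), X_2 = e^(3t)(sin(3t)·(3,1) - cos(3t)·(-2,-1)).
General solution: c_1X_1 + c_2X_2.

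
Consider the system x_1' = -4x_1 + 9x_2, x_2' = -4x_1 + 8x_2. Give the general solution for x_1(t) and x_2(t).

x_1(t) = 3K_1e^(2t) + 3K_2te^(2t) - 2K_2e^(2t), x_2(t) = 2K_1e^(2t) + 2K_2te^(2t) - K_2e^(2t)

Coefficient matrix A = [[-4, 9], [-4, 8]].
Characteristic polynomial det(A - λI) = λ^2 - 4λ + 4 = 0.
Single eigenvalue λ = 2 with algebraic multiplicity 2.
Eigenvector v = (3,2); generalized eigenvector w with (A-λI)w=v is (-2,-1).
General solution: e^(2t)[K_1·v + K_2·(t·v + w)].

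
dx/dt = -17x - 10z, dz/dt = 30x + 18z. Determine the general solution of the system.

Coefficient matrix A = [[-17, -10], [30, 18]].
Characteristic polynomial det(A - λI) = λ^2 - λ - 6 = 0.
Eigenvalues λ = 3, -2.
For λ=3: (A-λI) row 1 is [-20, -10], so an eigenvector is (1, -2).
For λ=-2: (A-λI) row 1 is [-15, -10], so an eigenvector is (-2, 3).
General solution: K_1e^(3t)(1,-2) + K_2e^(-2t)(-2,3).

x(t) = K_1e^(3t) - 2K_2e^(-2t), z(t) = -2K_1e^(3t) + 3K_2e^(-2t)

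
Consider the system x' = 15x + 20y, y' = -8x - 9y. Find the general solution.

x(t) = 2C_1e^(3t)sin(4t) - C_1e^(3t)cos(4t) - C_2e^(3t)sin(4t) - 2C_2e^(3t)cos(4t), y(t) = -C_1e^(3t)sin(4t) + C_1e^(3t)cos(4t) + C_2e^(3t)sin(4t) + C_2e^(3t)cos(4t)

Coefficient matrix A = [[15, 20], [-8, -9]].
Characteristic polynomial det(A - λI) = λ^2 - 6λ + 25 = 0.
Eigenvalues λ = 3 ± 4i (complex conjugate pair).
For λ=3+4i: an eigenvector is (-1,1) - i(2,-1) = (-1 - 2i, 1 + i).
A real fundamental pair from Re and Im of e^((3+4i)t)v: X_1 = e^(3t)(cos(4t)·(-1,1) + sin(4t)·(2,-1)), X_2 = e^(3t)(sin(4t)·(-1,1) - cos(4t)·(2,-1)).
General solution: C_1X_1 + C_2X_2.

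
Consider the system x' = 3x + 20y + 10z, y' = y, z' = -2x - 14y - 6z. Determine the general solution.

x(t) = 5c_1e^(-t) - 2c_3e^(-2t), y(t) = c_2e^(t), z(t) = -2c_1e^(-t) - 2c_2e^(t) + c_3e^(-2t)

Coefficient matrix A = [[3, 20, 10], [0, 1, 0], [-2, -14, -6]].
det(A - λI) = 0 gives eigenvalues λ = -1, 1, -2.
For λ=-1: eigenvector (5,0,-2).
For λ=1: eigenvector (0,1,-2).
For λ=-2: eigenvector (-2,0,1).
General solution: c_1e^(-t)(5,0,-2) + c_2e^(t)(0,1,-2) + c_3e^(-2t)(-2,0,1).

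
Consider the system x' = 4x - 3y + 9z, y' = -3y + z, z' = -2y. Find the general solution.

Coefficient matrix A = [[4, -3, 9], [0, -3, 1], [0, -2, 0]].
det(A - λI) = 0 gives eigenvalues λ = 4, -1, -2.
For λ=4: eigenvector (1,0,0).
For λ=-1: eigenvector (-3,1,2).
For λ=-2: eigenvector (-1,1,1).
General solution: C_1e^(4t)(1,0,0) + C_2e^(-t)(-3,1,2) + C_3e^(-2t)(-1,1,1).

x(t) = C_1e^(4t) - 3C_2e^(-t) - C_3e^(-2t), y(t) = C_2e^(-t) + C_3e^(-2t), z(t) = 2C_2e^(-t) + C_3e^(-2t)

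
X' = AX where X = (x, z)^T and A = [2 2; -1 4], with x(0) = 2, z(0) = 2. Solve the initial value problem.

Coefficient matrix A = [[2, 2], [-1, 4]].
Characteristic polynomial det(A - λI) = λ^2 - 6λ + 10 = 0.
Eigenvalues λ = 3 ± i (complex conjugate pair).
For λ=3+i: an eigenvector is (1,0) - i(-1,-1) = (1 + i, 0 + i).
A real fundamental pair from Re and Im of e^((3+i)t)v: X_1 = e^(3t)(cos(t)·(1,0) + sin(t)·(-1,-1)), X_2 = e^(3t)(sin(t)·(1,0) - cos(t)·(-1,-1)).
General solution: C_1X_1 + C_2X_2.
Applying x(0)=2, z(0)=2 gives C_1=0, C_2=2.

x(t) = 2e^(3t)sin(t) + 2e^(3t)cos(t), z(t) = 2e^(3t)cos(t)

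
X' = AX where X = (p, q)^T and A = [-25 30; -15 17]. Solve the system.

p(t) = c_1e^(-4t)sin(3t) - 3c_1e^(-4t)cos(3t) - 3c_2e^(-4t)sin(3t) - c_2e^(-4t)cos(3t), q(t) = c_1e^(-4t)sin(3t) - 2c_1e^(-4t)cos(3t) - 2c_2e^(-4t)sin(3t) - c_2e^(-4t)cos(3t)

Coefficient matrix A = [[-25, 30], [-15, 17]].
Characteristic polynomial det(A - λI) = λ^2 + 8λ + 25 = 0.
Eigenvalues λ = -4 ± 3i (complex conjugate pair).
For λ=-4+3i: an eigenvector is (-3,-2) - i(1,1) = (-3 - i, -2 - i).
A real fundamental pair from Re and Im of e^((-4+3i)t)v: X_1 = e^(-4t)(cos(3t)·(-3,-2) + sin(3t)·(1,1)), X_2 = e^(-4t)(sin(3t)·(-3,-2) - cos(3t)·(1,1)).
General solution: c_1X_1 + c_2X_2.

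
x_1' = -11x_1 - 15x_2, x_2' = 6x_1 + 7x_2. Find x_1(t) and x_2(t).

x_1(t) = -2K_1e^(-2t)sin(3t) - K_1e^(-2t)cos(3t) - K_2e^(-2t)sin(3t) + 2K_2e^(-2t)cos(3t), x_2(t) = K_1e^(-2t)sin(3t) + K_1e^(-2t)cos(3t) + K_2e^(-2t)sin(3t) - K_2e^(-2t)cos(3t)

Coefficient matrix A = [[-11, -15], [6, 7]].
Characteristic polynomial det(A - λI) = λ^2 + 4λ + 13 = 0.
Eigenvalues λ = -2 ± 3i (complex conjugate pair).
For λ=-2+3i: an eigenvector is (-1,1) - i(-2,1) = (-1 + 2i, 1 - i).
A real fundamental pair from Re and Im of e^((-2+3i)t)v: X_1 = e^(-2t)(cos(3t)·(-1,1) + sin(3t)·(-2,1)), X_2 = e^(-2t)(sin(3t)·(-1,1) - cos(3t)·(-2,1)).
General solution: K_1X_1 + K_2X_2.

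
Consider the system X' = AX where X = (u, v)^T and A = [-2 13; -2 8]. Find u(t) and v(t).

Coefficient matrix A = [[-2, 13], [-2, 8]].
Characteristic polynomial det(A - λI) = λ^2 - 6λ + 10 = 0.
Eigenvalues λ = 3 ± i (complex conjugate pair).
For λ=3+i: an eigenvector is (3,1) - i(-2,-1) = (3 + 2i, 1 + i).
A real fundamental pair from Re and Im of e^((3+i)t)v: X_1 = e^(3t)(cos(t)·(3,1) + sin(t)·(-2,-1)), X_2 = e^(3t)(sin(t)·(3,1) - cos(t)·(-2,-1)).
General solution: C_1X_1 + C_2X_2.

u(t) = -2C_1e^(3t)sin(t) + 3C_1e^(3t)cos(t) + 3C_2e^(3t)sin(t) + 2C_2e^(3t)cos(t), v(t) = -C_1e^(3t)sin(t) + C_1e^(3t)cos(t) + C_2e^(3t)sin(t) + C_2e^(3t)cos(t)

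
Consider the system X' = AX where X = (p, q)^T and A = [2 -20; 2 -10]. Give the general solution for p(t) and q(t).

Coefficient matrix A = [[2, -20], [2, -10]].
Characteristic polynomial det(A - λI) = λ^2 + 8λ + 20 = 0.
Eigenvalues λ = -4 ± 2i (complex conjugate pair).
For λ=-4+2i: an eigenvector is (-1,0) - i(-3,-1) = (-1 + 3i, 0 + i).
A real fundamental pair from Re and Im of e^((-4+2i)t)v: X_1 = e^(-4t)(cos(2t)·(-1,0) + sin(2t)·(-3,-1)), X_2 = e^(-4t)(sin(2t)·(-1,0) - cos(2t)·(-3,-1)).
General solution: K_1X_1 + K_2X_2.

p(t) = -3K_1e^(-4t)sin(2t) - K_1e^(-4t)cos(2t) - K_2e^(-4t)sin(2t) + 3K_2e^(-4t)cos(2t), q(t) = -K_1e^(-4t)sin(2t) + K_2e^(-4t)cos(2t)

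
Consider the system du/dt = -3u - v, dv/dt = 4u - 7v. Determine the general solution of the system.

Coefficient matrix A = [[-3, -1], [4, -7]].
Characteristic polynomial det(A - λI) = λ^2 + 10λ + 25 = 0.
Single eigenvalue λ = -5 with algebraic multiplicity 2.
Eigenvector v = (1,2); generalized eigenvector w with (A-λI)w=v is (-1,-3).
General solution: e^(-5t)[K_1·v + K_2·(t·v + w)].

u(t) = K_1e^(-5t) + K_2te^(-5t) - K_2e^(-5t), v(t) = 2K_1e^(-5t) + 2K_2te^(-5t) - 3K_2e^(-5t)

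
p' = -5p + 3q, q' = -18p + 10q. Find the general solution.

p(t) = -C_1e^(4t) - C_2e^(t), q(t) = -3C_1e^(4t) - 2C_2e^(t)

Coefficient matrix A = [[-5, 3], [-18, 10]].
Characteristic polynomial det(A - λI) = λ^2 - 5λ + 4 = 0.
Eigenvalues λ = 4, 1.
For λ=4: (A-λI) row 1 is [-9, 3], so an eigenvector is (-1, -3).
For λ=1: (A-λI) row 1 is [-6, 3], so an eigenvector is (-1, -2).
General solution: C_1e^(4t)(-1,-3) + C_2e^(t)(-1,-2).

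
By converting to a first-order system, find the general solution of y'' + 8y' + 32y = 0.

Let x_1 = y, x_2 = y'. Then x_1' = x_2 and x_2' = -32x_1 - 8x_2.
A = [[0,1],[-32,-8]]; det(A-λI) = λ^2 + 8λ + 32.
Eigenvalues λ = -4 ± 4i.

y(t) = C_1e^(-4t)cos(4t) + C_2e^(-4t)sin(4t)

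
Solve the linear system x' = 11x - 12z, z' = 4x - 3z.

x(t) = -2K_1e^(5t) + 3K_2e^(3t), z(t) = -K_1e^(5t) + 2K_2e^(3t)

Coefficient matrix A = [[11, -12], [4, -3]].
Characteristic polynomial det(A - λI) = λ^2 - 8λ + 15 = 0.
Eigenvalues λ = 5, 3.
For λ=5: (A-λI) row 1 is [6, -12], so an eigenvector is (-2, -1).
For λ=3: (A-λI) row 1 is [8, -12], so an eigenvector is (3, 2).
General solution: K_1e^(5t)(-2,-1) + K_2e^(3t)(3,2).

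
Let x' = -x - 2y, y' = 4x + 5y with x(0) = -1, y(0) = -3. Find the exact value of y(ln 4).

-492

A = [[-1,-2],[4,5]]; eigenvalues λ = 3, 1.
Eigenvectors: (1,-2) for λ=3, (1,-1) for λ=1.
From the initial condition, c_1 = 4, c_2 = -5.
y(ln 4) = (4)(4^3)(-2) + (-5)(4^1)(-1) = -492.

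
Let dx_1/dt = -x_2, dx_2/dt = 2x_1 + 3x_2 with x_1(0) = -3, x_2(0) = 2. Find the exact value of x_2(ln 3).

-6

A = [[0,-1],[2,3]]; eigenvalues λ = 2, 1.
Eigenvectors: (1,-2) for λ=2, (1,-1) for λ=1.
From the initial condition, c_1 = 1, c_2 = -4.
x_2(ln 3) = (1)(3^2)(-2) + (-4)(3^1)(-1) = -6.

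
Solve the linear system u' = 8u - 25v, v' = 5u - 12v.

Coefficient matrix A = [[8, -25], [5, -12]].
Characteristic polynomial det(A - λI) = λ^2 + 4λ + 29 = 0.
Eigenvalues λ = -2 ± 5i (complex conjugate pair).
For λ=-2+5i: an eigenvector is (1,0) - i(2,1) = (1 - 2i, 0 - i).
A real fundamental pair from Re and Im of e^((-2+5i)t)v: X_1 = e^(-2t)(cos(5t)·(1,0) + sin(5t)·(2,1)), X_2 = e^(-2t)(sin(5t)·(1,0) - cos(5t)·(2,1)).
General solution: K_1X_1 + K_2X_2.

u(t) = 2K_1e^(-2t)sin(5t) + K_1e^(-2t)cos(5t) + K_2e^(-2t)sin(5t) - 2K_2e^(-2t)cos(5t), v(t) = K_1e^(-2t)sin(5t) - K_2e^(-2t)cos(5t)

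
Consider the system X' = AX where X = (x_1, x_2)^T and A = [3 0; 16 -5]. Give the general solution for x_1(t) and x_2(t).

Coefficient matrix A = [[3, 0], [16, -5]].
Characteristic polynomial det(A - λI) = λ^2 + 2λ - 15 = 0.
Eigenvalues λ = -5, 3.
For λ=-5: (A-λI) row 1 is [8, 0], so an eigenvector is (0, -1).
For λ=3: (A-λI) row 2 is [16, -8], so an eigenvector is (-1, -2).
General solution: K_1e^(-5t)(0,-1) + K_2e^(3t)(-1,-2).

x_1(t) = -K_2e^(3t), x_2(t) = -K_1e^(-5t) - 2K_2e^(3t)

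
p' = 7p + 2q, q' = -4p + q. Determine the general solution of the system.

p(t) = K_1e^(3t) - K_2e^(5t), q(t) = -2K_1e^(3t) + K_2e^(5t)

Coefficient matrix A = [[7, 2], [-4, 1]].
Characteristic polynomial det(A - λI) = λ^2 - 8λ + 15 = 0.
Eigenvalues λ = 3, 5.
For λ=3: (A-λI) row 1 is [4, 2], so an eigenvector is (1, -2).
For λ=5: (A-λI) row 1 is [2, 2], so an eigenvector is (-1, 1).
General solution: K_1e^(3t)(1,-2) + K_2e^(5t)(-1,1).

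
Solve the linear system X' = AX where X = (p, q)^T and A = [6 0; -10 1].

Coefficient matrix A = [[6, 0], [-10, 1]].
Characteristic polynomial det(A - λI) = λ^2 - 7λ + 6 = 0.
Eigenvalues λ = 6, 1.
For λ=6: (A-λI) row 2 is [-10, -5], so an eigenvector is (-1, 2).
For λ=1: (A-λI) row 1 is [5, 0], so an eigenvector is (0, -1).
General solution: c_1e^(6t)(-1,2) + c_2e^(t)(0,-1).

p(t) = -c_1e^(6t), q(t) = 2c_1e^(6t) - c_2e^(t)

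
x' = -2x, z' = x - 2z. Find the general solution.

x(t) = c_2e^(-2t), z(t) = c_1e^(-2t) + c_2te^(-2t) - c_2e^(-2t)

Coefficient matrix A = [[-2, 0], [1, -2]].
Characteristic polynomial det(A - λI) = λ^2 + 4λ + 4 = 0.
Single eigenvalue λ = -2 with algebraic multiplicity 2.
Eigenvector v = (0,1); generalized eigenvector w with (A-λI)w=v is (1,-1).
General solution: e^(-2t)[c_1·v + c_2·(t·v + w)].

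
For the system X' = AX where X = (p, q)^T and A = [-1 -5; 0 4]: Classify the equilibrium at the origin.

A = [[-1,-5],[0,4]]; det(A-λI) = λ^2 - 3λ - 4.
λ = 4, -1: opposite signs.

saddle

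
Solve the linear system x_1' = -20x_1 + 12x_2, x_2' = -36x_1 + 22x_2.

Coefficient matrix A = [[-20, 12], [-36, 22]].
Characteristic polynomial det(A - λI) = λ^2 - 2λ - 8 = 0.
Eigenvalues λ = 4, -2.
For λ=4: (A-λI) row 1 is [-24, 12], so an eigenvector is (-1, -2).
For λ=-2: (A-λI) row 1 is [-18, 12], so an eigenvector is (2, 3).
General solution: c_1e^(4t)(-1,-2) + c_2e^(-2t)(2,3).

x_1(t) = -c_1e^(4t) + 2c_2e^(-2t), x_2(t) = -2c_1e^(4t) + 3c_2e^(-2t)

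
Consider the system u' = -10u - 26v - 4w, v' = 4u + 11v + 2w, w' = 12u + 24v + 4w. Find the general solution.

Coefficient matrix A = [[-10, -26, -4], [4, 11, 2], [12, 24, 4]].
det(A - λI) = 0 gives eigenvalues λ = 4, 3, -2.
For λ=4: eigenvector (-4,2,1).
For λ=3: eigenvector (-2,1,0).
For λ=-2: eigenvector (-1,0,2).
General solution: C_1e^(4t)(-4,2,1) + C_2e^(3t)(-2,1,0) + C_3e^(-2t)(-1,0,2).

u(t) = -4C_1e^(4t) - 2C_2e^(3t) - C_3e^(-2t), v(t) = 2C_1e^(4t) + C_2e^(3t), w(t) = C_1e^(4t) + 2C_3e^(-2t)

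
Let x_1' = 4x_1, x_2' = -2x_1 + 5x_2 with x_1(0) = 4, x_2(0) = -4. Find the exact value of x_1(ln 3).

324

A = [[4,0],[-2,5]]; eigenvalues λ = 5, 4.
Eigenvectors: (0,-1) for λ=5, (-1,-2) for λ=4.
From the initial condition, c_1 = 12, c_2 = -4.
x_1(ln 3) = (12)(3^5)(0) + (-4)(3^4)(-1) = 324.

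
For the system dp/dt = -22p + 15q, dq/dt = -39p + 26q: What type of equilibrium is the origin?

unstable spiral

A = [[-22,15],[-39,26]]; det(A-λI) = λ^2 - 4λ + 13.
λ = 2 ± 3i: positive real part.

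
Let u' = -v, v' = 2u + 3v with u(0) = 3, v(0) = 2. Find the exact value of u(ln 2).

-4

A = [[0,-1],[2,3]]; eigenvalues λ = 1, 2.
Eigenvectors: (-1,1) for λ=1, (-1,2) for λ=2.
From the initial condition, c_1 = -8, c_2 = 5.
u(ln 2) = (-8)(2^1)(-1) + (5)(2^2)(-1) = -4.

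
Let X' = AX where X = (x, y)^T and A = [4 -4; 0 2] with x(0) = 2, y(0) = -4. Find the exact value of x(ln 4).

2432

A = [[4,-4],[0,2]]; eigenvalues λ = 2, 4.
Eigenvectors: (-2,-1) for λ=2, (1,0) for λ=4.
From the initial condition, c_1 = 4, c_2 = 10.
x(ln 4) = (4)(4^2)(-2) + (10)(4^4)(1) = 2432.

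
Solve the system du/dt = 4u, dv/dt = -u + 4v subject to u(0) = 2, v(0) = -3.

Coefficient matrix A = [[4, 0], [-1, 4]].
Characteristic polynomial det(A - λI) = λ^2 - 8λ + 16 = 0.
Single eigenvalue λ = 4 with algebraic multiplicity 2.
Eigenvector v = (0,1); generalized eigenvector w with (A-λI)w=v is (-1,1).
General solution: e^(4t)[c_1·v + c_2·(t·v + w)].
Applying u(0)=2, v(0)=-3 gives c_1=-1, c_2=-2.

u(t) = 2e^(4t), v(t) = -2te^(4t) - 3e^(4t)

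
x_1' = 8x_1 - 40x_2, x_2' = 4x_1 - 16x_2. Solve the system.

x_1(t) = C_1e^(-4t)sin(4t) - 3C_1e^(-4t)cos(4t) - 3C_2e^(-4t)sin(4t) - C_2e^(-4t)cos(4t), x_2(t) = -C_1e^(-4t)cos(4t) - C_2e^(-4t)sin(4t)

Coefficient matrix A = [[8, -40], [4, -16]].
Characteristic polynomial det(A - λI) = λ^2 + 8λ + 32 = 0.
Eigenvalues λ = -4 ± 4i (complex conjugate pair).
For λ=-4+4i: an eigenvector is (-3,-1) - i(1,0) = (-3 - i, -1).
A real fundamental pair from Re and Im of e^((-4+4i)t)v: X_1 = e^(-4t)(cos(4t)·(-3,-1) + sin(4t)·(1,0)), X_2 = e^(-4t)(sin(4t)·(-3,-1) - cos(4t)·(1,0)).
General solution: C_1X_1 + C_2X_2.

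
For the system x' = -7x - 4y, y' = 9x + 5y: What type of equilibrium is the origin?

A = [[-7,-4],[9,5]]; det(A-λI) = λ^2 + 2λ + 1.
repeated λ = -1 with a single eigenvector.

stable improper node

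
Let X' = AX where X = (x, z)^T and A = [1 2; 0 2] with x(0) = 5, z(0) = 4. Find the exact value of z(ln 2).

A = [[1,2],[0,2]]; eigenvalues λ = 2, 1.
Eigenvectors: (2,1) for λ=2, (1,0) for λ=1.
From the initial condition, c_1 = 4, c_2 = -3.
z(ln 2) = (4)(2^2)(1) + (-3)(2^1)(0) = 16.

16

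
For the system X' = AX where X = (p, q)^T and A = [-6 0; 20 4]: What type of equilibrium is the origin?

saddle

A = [[-6,0],[20,4]]; det(A-λI) = λ^2 + 2λ - 24.
λ = 4, -6: opposite signs.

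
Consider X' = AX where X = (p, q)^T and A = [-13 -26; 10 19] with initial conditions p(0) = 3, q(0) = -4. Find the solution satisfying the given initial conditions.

p(t) = 28e^(3t)sin(2t) + 3e^(3t)cos(2t), q(t) = -17e^(3t)sin(2t) - 4e^(3t)cos(2t)

Coefficient matrix A = [[-13, -26], [10, 19]].
Characteristic polynomial det(A - λI) = λ^2 - 6λ + 13 = 0.
Eigenvalues λ = 3 ± 2i (complex conjugate pair).
For λ=3+2i: an eigenvector is (2,-1) - i(-3,2) = (2 + 3i, -1 - 2i).
A real fundamental pair from Re and Im of e^((3+2i)t)v: X_1 = e^(3t)(cos(2t)·(2,-1) + sin(2t)·(-3,2)), X_2 = e^(3t)(sin(2t)·(2,-1) - cos(2t)·(-3,2)).
General solution: K_1X_1 + K_2X_2.
Applying p(0)=3, q(0)=-4 gives K_1=-6, K_2=5.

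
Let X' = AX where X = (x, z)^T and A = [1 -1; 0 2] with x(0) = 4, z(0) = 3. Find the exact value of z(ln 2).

A = [[1,-1],[0,2]]; eigenvalues λ = 1, 2.
Eigenvectors: (-1,0) for λ=1, (1,-1) for λ=2.
From the initial condition, c_1 = -7, c_2 = -3.
z(ln 2) = (-7)(2^1)(0) + (-3)(2^2)(-1) = 12.

12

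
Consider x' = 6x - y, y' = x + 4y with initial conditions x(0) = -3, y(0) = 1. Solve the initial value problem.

x(t) = -4te^(5t) - 3e^(5t), y(t) = -4te^(5t) + e^(5t)

Coefficient matrix A = [[6, -1], [1, 4]].
Characteristic polynomial det(A - λI) = λ^2 - 10λ + 25 = 0.
Single eigenvalue λ = 5 with algebraic multiplicity 2.
Eigenvector v = (1,1); generalized eigenvector w with (A-λI)w=v is (-2,-3).
General solution: e^(5t)[C_1·v + C_2·(t·v + w)].
Applying x(0)=-3, y(0)=1 gives C_1=-11, C_2=-4.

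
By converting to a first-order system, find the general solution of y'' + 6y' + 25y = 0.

Let x_1 = y, x_2 = y'. Then x_1' = x_2 and x_2' = -25x_1 - 6x_2.
A = [[0,1],[-25,-6]]; det(A-λI) = λ^2 + 6λ + 25.
Eigenvalues λ = -3 ± 4i.

y(t) = c_1e^(-3t)cos(4t) + c_2e^(-3t)sin(4t)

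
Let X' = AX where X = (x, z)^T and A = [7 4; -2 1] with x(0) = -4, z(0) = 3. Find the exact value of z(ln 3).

A = [[7,4],[-2,1]]; eigenvalues λ = 5, 3.
Eigenvectors: (2,-1) for λ=5, (-1,1) for λ=3.
From the initial condition, c_1 = -1, c_2 = 2.
z(ln 3) = (-1)(3^5)(-1) + (2)(3^3)(1) = 297.

297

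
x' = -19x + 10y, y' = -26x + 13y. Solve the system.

x(t) = 2C_1e^(-3t)sin(2t) + C_1e^(-3t)cos(2t) + C_2e^(-3t)sin(2t) - 2C_2e^(-3t)cos(2t), y(t) = 3C_1e^(-3t)sin(2t) + 2C_1e^(-3t)cos(2t) + 2C_2e^(-3t)sin(2t) - 3C_2e^(-3t)cos(2t)

Coefficient matrix A = [[-19, 10], [-26, 13]].
Characteristic polynomial det(A - λI) = λ^2 + 6λ + 13 = 0.
Eigenvalues λ = -3 ± 2i (complex conjugate pair).
For λ=-3+2i: an eigenvector is (1,2) - i(2,3) = (1 - 2i, 2 - 3i).
A real fundamental pair from Re and Im of e^((-3+2i)t)v: X_1 = e^(-3t)(cos(2t)·(1,2) + sin(2t)·(2,3)), X_2 = e^(-3t)(sin(2t)·(1,2) - cos(2t)·(2,3)).
General solution: C_1X_1 + C_2X_2.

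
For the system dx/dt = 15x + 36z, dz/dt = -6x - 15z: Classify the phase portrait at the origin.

A = [[15,36],[-6,-15]]; det(A-λI) = λ^2 - 9.
λ = 3, -3: opposite signs.

saddle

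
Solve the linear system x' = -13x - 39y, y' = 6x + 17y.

Coefficient matrix A = [[-13, -39], [6, 17]].
Characteristic polynomial det(A - λI) = λ^2 - 4λ + 13 = 0.
Eigenvalues λ = 2 ± 3i (complex conjugate pair).
For λ=2+3i: an eigenvector is (-2,1) - i(-3,1) = (-2 + 3i, 1 - i).
A real fundamental pair from Re and Im of e^((2+3i)t)v: X_1 = e^(2t)(cos(3t)·(-2,1) + sin(3t)·(-3,1)), X_2 = e^(2t)(sin(3t)·(-2,1) - cos(3t)·(-3,1)).
General solution: K_1X_1 + K_2X_2.

x(t) = -3K_1e^(2t)sin(3t) - 2K_1e^(2t)cos(3t) - 2K_2e^(2t)sin(3t) + 3K_2e^(2t)cos(3t), y(t) = K_1e^(2t)sin(3t) + K_1e^(2t)cos(3t) + K_2e^(2t)sin(3t) - K_2e^(2t)cos(3t)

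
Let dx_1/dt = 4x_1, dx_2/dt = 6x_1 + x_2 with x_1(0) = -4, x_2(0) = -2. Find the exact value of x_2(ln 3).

A = [[4,0],[6,1]]; eigenvalues λ = 4, 1.
Eigenvectors: (-1,-2) for λ=4, (0,-1) for λ=1.
From the initial condition, c_1 = 4, c_2 = -6.
x_2(ln 3) = (4)(3^4)(-2) + (-6)(3^1)(-1) = -630.

-630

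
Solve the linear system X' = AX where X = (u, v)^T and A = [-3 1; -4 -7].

u(t) = K_1e^(-5t) + K_2te^(-5t), v(t) = -2K_1e^(-5t) - 2K_2te^(-5t) + K_2e^(-5t)

Coefficient matrix A = [[-3, 1], [-4, -7]].
Characteristic polynomial det(A - λI) = λ^2 + 10λ + 25 = 0.
Single eigenvalue λ = -5 with algebraic multiplicity 2.
Eigenvector v = (1,-2); generalized eigenvector w with (A-λI)w=v is (0,1).
General solution: e^(-5t)[K_1·v + K_2·(t·v + w)].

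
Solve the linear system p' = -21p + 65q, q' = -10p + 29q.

p(t) = 2C_1e^(4t)sin(5t) - 3C_1e^(4t)cos(5t) - 3C_2e^(4t)sin(5t) - 2C_2e^(4t)cos(5t), q(t) = C_1e^(4t)sin(5t) - C_1e^(4t)cos(5t) - C_2e^(4t)sin(5t) - C_2e^(4t)cos(5t)

Coefficient matrix A = [[-21, 65], [-10, 29]].
Characteristic polynomial det(A - λI) = λ^2 - 8λ + 41 = 0.
Eigenvalues λ = 4 ± 5i (complex conjugate pair).
For λ=4+5i: an eigenvector is (-3,-1) - i(2,1) = (-3 - 2i, -1 - i).
A real fundamental pair from Re and Im of e^((4+5i)t)v: X_1 = e^(4t)(cos(5t)·(-3,-1) + sin(5t)·(2,1)), X_2 = e^(4t)(sin(5t)·(-3,-1) - cos(5t)·(2,1)).
General solution: C_1X_1 + C_2X_2.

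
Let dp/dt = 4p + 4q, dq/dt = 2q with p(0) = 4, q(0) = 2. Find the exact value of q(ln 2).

A = [[4,4],[0,2]]; eigenvalues λ = 2, 4.
Eigenvectors: (-2,1) for λ=2, (1,0) for λ=4.
From the initial condition, c_1 = 2, c_2 = 8.
q(ln 2) = (2)(2^2)(1) + (8)(2^4)(0) = 8.

8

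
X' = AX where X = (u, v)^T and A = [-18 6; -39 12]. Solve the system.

Coefficient matrix A = [[-18, 6], [-39, 12]].
Characteristic polynomial det(A - λI) = λ^2 + 6λ + 18 = 0.
Eigenvalues λ = -3 ± 3i (complex conjugate pair).
For λ=-3+3i: an eigenvector is (-1,-3) - i(-1,-2) = (-1 + i, -3 + 2i).
A real fundamental pair from Re and Im of e^((-3+3i)t)v: X_1 = e^(-3t)(cos(3t)·(-1,-3) + sin(3t)·(-1,-2)), X_2 = e^(-3t)(sin(3t)·(-1,-3) - cos(3t)·(-1,-2)).
General solution: C_1X_1 + C_2X_2.

u(t) = -C_1e^(-3t)sin(3t) - C_1e^(-3t)cos(3t) - C_2e^(-3t)sin(3t) + C_2e^(-3t)cos(3t), v(t) = -2C_1e^(-3t)sin(3t) - 3C_1e^(-3t)cos(3t) - 3C_2e^(-3t)sin(3t) + 2C_2e^(-3t)cos(3t)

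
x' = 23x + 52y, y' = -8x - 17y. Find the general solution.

Coefficient matrix A = [[23, 52], [-8, -17]].
Characteristic polynomial det(A - λI) = λ^2 - 6λ + 25 = 0.
Eigenvalues λ = 3 ± 4i (complex conjugate pair).
For λ=3+4i: an eigenvector is (-3,1) - i(-2,1) = (-3 + 2i, 1 - i).
A real fundamental pair from Re and Im of e^((3+4i)t)v: X_1 = e^(3t)(cos(4t)·(-3,1) + sin(4t)·(-2,1)), X_2 = e^(3t)(sin(4t)·(-3,1) - cos(4t)·(-2,1)).
General solution: C_1X_1 + C_2X_2.

x(t) = -2C_1e^(3t)sin(4t) - 3C_1e^(3t)cos(4t) - 3C_2e^(3t)sin(4t) + 2C_2e^(3t)cos(4t), y(t) = C_1e^(3t)sin(4t) + C_1e^(3t)cos(4t) + C_2e^(3t)sin(4t) - C_2e^(3t)cos(4t)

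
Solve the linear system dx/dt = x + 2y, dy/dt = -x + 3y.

Coefficient matrix A = [[1, 2], [-1, 3]].
Characteristic polynomial det(A - λI) = λ^2 - 4λ + 5 = 0.
Eigenvalues λ = 2 ± i (complex conjugate pair).
For λ=2+i: an eigenvector is (1,0) - i(-1,-1) = (1 + i, 0 + i).
A real fundamental pair from Re and Im of e^((2+i)t)v: X_1 = e^(2t)(cos(t)·(1,0) + sin(t)·(-1,-1)), X_2 = e^(2t)(sin(t)·(1,0) - cos(t)·(-1,-1)).
General solution: c_1X_1 + c_2X_2.

x(t) = -c_1e^(2t)sin(t) + c_1e^(2t)cos(t) + c_2e^(2t)sin(t) + c_2e^(2t)cos(t), y(t) = -c_1e^(2t)sin(t) + c_2e^(2t)cos(t)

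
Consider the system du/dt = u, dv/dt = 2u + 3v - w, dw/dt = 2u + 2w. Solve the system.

u(t) = K_1e^(t), v(t) = -2K_1e^(t) + K_2e^(2t) + K_3e^(3t), w(t) = -2K_1e^(t) + K_2e^(2t)

Coefficient matrix A = [[1, 0, 0], [2, 3, -1], [2, 0, 2]].
det(A - λI) = 0 gives eigenvalues λ = 1, 2, 3.
For λ=1: eigenvector (1,-2,-2).
For λ=2: eigenvector (0,1,1).
For λ=3: eigenvector (0,1,0).
General solution: K_1e^(t)(1,-2,-2) + K_2e^(2t)(0,1,1) + K_3e^(3t)(0,1,0).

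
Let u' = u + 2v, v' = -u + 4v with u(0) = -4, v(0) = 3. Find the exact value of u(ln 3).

144

A = [[1,2],[-1,4]]; eigenvalues λ = 2, 3.
Eigenvectors: (2,1) for λ=2, (-1,-1) for λ=3.
From the initial condition, c_1 = -7, c_2 = -10.
u(ln 3) = (-7)(3^2)(2) + (-10)(3^3)(-1) = 144.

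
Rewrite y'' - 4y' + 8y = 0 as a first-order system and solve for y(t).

y(t) = c_1e^(2t)cos(2t) + c_2e^(2t)sin(2t)

Let x_1 = y, x_2 = y'. Then x_1' = x_2 and x_2' = -8x_1 + 4x_2.
A = [[0,1],[-8,4]]; det(A-λI) = λ^2 - 4λ + 8.
Eigenvalues λ = 2 ± 2i.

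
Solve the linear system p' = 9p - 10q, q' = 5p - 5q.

p(t) = C_1e^(2t)sin(t) + 3C_1e^(2t)cos(t) + 3C_2e^(2t)sin(t) - C_2e^(2t)cos(t), q(t) = C_1e^(2t)sin(t) + 2C_1e^(2t)cos(t) + 2C_2e^(2t)sin(t) - C_2e^(2t)cos(t)

Coefficient matrix A = [[9, -10], [5, -5]].
Characteristic polynomial det(A - λI) = λ^2 - 4λ + 5 = 0.
Eigenvalues λ = 2 ± i (complex conjugate pair).
For λ=2+i: an eigenvector is (3,2) - i(1,1) = (3 - i, 2 - i).
A real fundamental pair from Re and Im of e^((2+i)t)v: X_1 = e^(2t)(cos(t)·(3,2) + sin(t)·(1,1)), X_2 = e^(2t)(sin(t)·(3,2) - cos(t)·(1,1)).
General solution: C_1X_1 + C_2X_2.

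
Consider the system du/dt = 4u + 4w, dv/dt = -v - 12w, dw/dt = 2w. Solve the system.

Coefficient matrix A = [[4, 0, 4], [0, -1, -12], [0, 0, 2]].
det(A - λI) = 0 gives eigenvalues λ = -1, 4, 2.
For λ=-1: eigenvector (0,1,0).
For λ=4: eigenvector (1,0,0).
For λ=2: eigenvector (-2,-4,1).
General solution: K_1e^(-t)(0,1,0) + K_2e^(4t)(1,0,0) + K_3e^(2t)(-2,-4,1).

u(t) = K_2e^(4t) - 2K_3e^(2t), v(t) = K_1e^(-t) - 4K_3e^(2t), w(t) = K_3e^(2t)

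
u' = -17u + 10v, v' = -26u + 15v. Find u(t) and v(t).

Coefficient matrix A = [[-17, 10], [-26, 15]].
Characteristic polynomial det(A - λI) = λ^2 + 2λ + 5 = 0.
Eigenvalues λ = -1 ± 2i (complex conjugate pair).
For λ=-1+2i: an eigenvector is (-2,-3) - i(1,2) = (-2 - i, -3 - 2i).
A real fundamental pair from Re and Im of e^((-1+2i)t)v: X_1 = e^(-t)(cos(2t)·(-2,-3) + sin(2t)·(1,2)), X_2 = e^(-t)(sin(2t)·(-2,-3) - cos(2t)·(1,2)).
General solution: c_1X_1 + c_2X_2.

u(t) = c_1e^(-t)sin(2t) - 2c_1e^(-t)cos(2t) - 2c_2e^(-t)sin(2t) - c_2e^(-t)cos(2t), v(t) = 2c_1e^(-t)sin(2t) - 3c_1e^(-t)cos(2t) - 3c_2e^(-t)sin(2t) - 2c_2e^(-t)cos(2t)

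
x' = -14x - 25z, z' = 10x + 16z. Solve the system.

Coefficient matrix A = [[-14, -25], [10, 16]].
Characteristic polynomial det(A - λI) = λ^2 - 2λ + 26 = 0.
Eigenvalues λ = 1 ± 5i (complex conjugate pair).
For λ=1+5i: an eigenvector is (1,-1) - i(2,-1) = (1 - 2i, -1 + i).
A real fundamental pair from Re and Im of e^((1+5i)t)v: X_1 = e^(t)(cos(5t)·(1,-1) + sin(5t)·(2,-1)), X_2 = e^(t)(sin(5t)·(1,-1) - cos(5t)·(2,-1)).
General solution: C_1X_1 + C_2X_2.

x(t) = 2C_1e^(t)sin(5t) + C_1e^(t)cos(5t) + C_2e^(t)sin(5t) - 2C_2e^(t)cos(5t), z(t) = -C_1e^(t)sin(5t) - C_1e^(t)cos(5t) - C_2e^(t)sin(5t) + C_2e^(t)cos(5t)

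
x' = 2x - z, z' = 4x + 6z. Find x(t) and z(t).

x(t) = K_1e^(4t) + K_2te^(4t) - 2K_2e^(4t), z(t) = -2K_1e^(4t) - 2K_2te^(4t) + 3K_2e^(4t)

Coefficient matrix A = [[2, -1], [4, 6]].
Characteristic polynomial det(A - λI) = λ^2 - 8λ + 16 = 0.
Single eigenvalue λ = 4 with algebraic multiplicity 2.
Eigenvector v = (1,-2); generalized eigenvector w with (A-λI)w=v is (-2,3).
General solution: e^(4t)[K_1·v + K_2·(t·v + w)].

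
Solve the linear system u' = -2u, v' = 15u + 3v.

Coefficient matrix A = [[-2, 0], [15, 3]].
Characteristic polynomial det(A - λI) = λ^2 - λ - 6 = 0.
Eigenvalues λ = -2, 3.
For λ=-2: (A-λI) row 2 is [15, 5], so an eigenvector is (-1, 3).
For λ=3: (A-λI) row 1 is [-5, 0], so an eigenvector is (0, 1).
General solution: K_1e^(-2t)(-1,3) + K_2e^(3t)(0,1).

u(t) = -K_1e^(-2t), v(t) = 3K_1e^(-2t) + K_2e^(3t)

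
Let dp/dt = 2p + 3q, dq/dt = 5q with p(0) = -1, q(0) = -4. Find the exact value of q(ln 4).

-4096

A = [[2,3],[0,5]]; eigenvalues λ = 5, 2.
Eigenvectors: (1,1) for λ=5, (-1,0) for λ=2.
From the initial condition, c_1 = -4, c_2 = -3.
q(ln 4) = (-4)(4^5)(1) + (-3)(4^2)(0) = -4096.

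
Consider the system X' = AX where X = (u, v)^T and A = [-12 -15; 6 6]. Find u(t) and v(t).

Coefficient matrix A = [[-12, -15], [6, 6]].
Characteristic polynomial det(A - λI) = λ^2 + 6λ + 18 = 0.
Eigenvalues λ = -3 ± 3i (complex conjugate pair).
For λ=-3+3i: an eigenvector is (1,-1) - i(2,-1) = (1 - 2i, -1 + i).
A real fundamental pair from Re and Im of e^((-3+3i)t)v: X_1 = e^(-3t)(cos(3t)·(1,-1) + sin(3t)·(2,-1)), X_2 = e^(-3t)(sin(3t)·(1,-1) - cos(3t)·(2,-1)).
General solution: C_1X_1 + C_2X_2.

u(t) = 2C_1e^(-3t)sin(3t) + C_1e^(-3t)cos(3t) + C_2e^(-3t)sin(3t) - 2C_2e^(-3t)cos(3t), v(t) = -C_1e^(-3t)sin(3t) - C_1e^(-3t)cos(3t) - C_2e^(-3t)sin(3t) + C_2e^(-3t)cos(3t)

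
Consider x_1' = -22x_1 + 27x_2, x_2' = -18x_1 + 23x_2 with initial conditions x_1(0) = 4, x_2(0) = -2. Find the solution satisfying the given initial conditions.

Coefficient matrix A = [[-22, 27], [-18, 23]].
Characteristic polynomial det(A - λI) = λ^2 - λ - 20 = 0.
Eigenvalues λ = -4, 5.
For λ=-4: (A-λI) row 1 is [-18, 27], so an eigenvector is (-3, -2).
For λ=5: (A-λI) row 1 is [-27, 27], so an eigenvector is (1, 1).
General solution: c_1e^(-4t)(-3,-2) + c_2e^(5t)(1,1).
Applying x_1(0)=4, x_2(0)=-2 gives c_1=-6, c_2=-14.

x_1(t) = -14e^(5t) + 18e^(-4t), x_2(t) = -14e^(5t) + 12e^(-4t)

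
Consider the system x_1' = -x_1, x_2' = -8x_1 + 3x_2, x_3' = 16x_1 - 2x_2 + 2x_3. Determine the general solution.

Coefficient matrix A = [[-1, 0, 0], [-8, 3, 0], [16, -2, 2]].
det(A - λI) = 0 gives eigenvalues λ = 2, 3, -1.
For λ=2: eigenvector (0,0,1).
For λ=3: eigenvector (0,1,-2).
For λ=-1: eigenvector (1,2,-4).
General solution: C_1e^(2t)(0,0,1) + C_2e^(3t)(0,1,-2) + C_3e^(-t)(1,2,-4).

x_1(t) = C_3e^(-t), x_2(t) = C_2e^(3t) + 2C_3e^(-t), x_3(t) = C_1e^(2t) - 2C_2e^(3t) - 4C_3e^(-t)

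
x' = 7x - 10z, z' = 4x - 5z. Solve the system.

x(t) = -c_1e^(t)sin(2t) - 2c_1e^(t)cos(2t) - 2c_2e^(t)sin(2t) + c_2e^(t)cos(2t), z(t) = -c_1e^(t)sin(2t) - c_1e^(t)cos(2t) - c_2e^(t)sin(2t) + c_2e^(t)cos(2t)

Coefficient matrix A = [[7, -10], [4, -5]].
Characteristic polynomial det(A - λI) = λ^2 - 2λ + 5 = 0.
Eigenvalues λ = 1 ± 2i (complex conjugate pair).
For λ=1+2i: an eigenvector is (-2,-1) - i(-1,-1) = (-2 + i, -1 + i).
A real fundamental pair from Re and Im of e^((1+2i)t)v: X_1 = e^(t)(cos(2t)·(-2,-1) + sin(2t)·(-1,-1)), X_2 = e^(t)(sin(2t)·(-2,-1) - cos(2t)·(-1,-1)).
General solution: c_1X_1 + c_2X_2.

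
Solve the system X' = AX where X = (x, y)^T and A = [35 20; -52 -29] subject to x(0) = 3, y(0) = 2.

x(t) = 34e^(3t)sin(4t) + 3e^(3t)cos(4t), y(t) = -55e^(3t)sin(4t) + 2e^(3t)cos(4t)

Coefficient matrix A = [[35, 20], [-52, -29]].
Characteristic polynomial det(A - λI) = λ^2 - 6λ + 25 = 0.
Eigenvalues λ = 3 ± 4i (complex conjugate pair).
For λ=3+4i: an eigenvector is (-1,2) - i(2,-3) = (-1 - 2i, 2 + 3i).
A real fundamental pair from Re and Im of e^((3+4i)t)v: X_1 = e^(3t)(cos(4t)·(-1,2) + sin(4t)·(2,-3)), X_2 = e^(3t)(sin(4t)·(-1,2) - cos(4t)·(2,-3)).
General solution: C_1X_1 + C_2X_2.
Applying x(0)=3, y(0)=2 gives C_1=13, C_2=-8.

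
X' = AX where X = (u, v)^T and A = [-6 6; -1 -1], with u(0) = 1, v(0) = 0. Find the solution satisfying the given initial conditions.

Coefficient matrix A = [[-6, 6], [-1, -1]].
Characteristic polynomial det(A - λI) = λ^2 + 7λ + 12 = 0.
Eigenvalues λ = -4, -3.
For λ=-4: (A-λI) row 1 is [-2, 6], so an eigenvector is (-3, -1).
For λ=-3: (A-λI) row 1 is [-3, 6], so an eigenvector is (2, 1).
General solution: c_1e^(-4t)(-3,-1) + c_2e^(-3t)(2,1).
Applying u(0)=1, v(0)=0 gives c_1=-1, c_2=-1.

u(t) = -2e^(-3t) + 3e^(-4t), v(t) = -e^(-3t) + e^(-4t)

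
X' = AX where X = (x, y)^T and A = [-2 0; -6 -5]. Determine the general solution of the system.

x(t) = -K_1e^(-2t), y(t) = 2K_1e^(-2t) + K_2e^(-5t)

Coefficient matrix A = [[-2, 0], [-6, -5]].
Characteristic polynomial det(A - λI) = λ^2 + 7λ + 10 = 0.
Eigenvalues λ = -2, -5.
For λ=-2: (A-λI) row 2 is [-6, -3], so an eigenvector is (-1, 2).
For λ=-5: (A-λI) row 1 is [3, 0], so an eigenvector is (0, 1).
General solution: K_1e^(-2t)(-1,2) + K_2e^(-5t)(0,1).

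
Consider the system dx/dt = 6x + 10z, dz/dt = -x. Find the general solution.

Coefficient matrix A = [[6, 10], [-1, 0]].
Characteristic polynomial det(A - λI) = λ^2 - 6λ + 10 = 0.
Eigenvalues λ = 3 ± i (complex conjugate pair).
For λ=3+i: an eigenvector is (-1,0) - i(-3,1) = (-1 + 3i, 0 - i).
A real fundamental pair from Re and Im of e^((3+i)t)v: X_1 = e^(3t)(cos(t)·(-1,0) + sin(t)·(-3,1)), X_2 = e^(3t)(sin(t)·(-1,0) - cos(t)·(-3,1)).
General solution: C_1X_1 + C_2X_2.

x(t) = -3C_1e^(3t)sin(t) - C_1e^(3t)cos(t) - C_2e^(3t)sin(t) + 3C_2e^(3t)cos(t), z(t) = C_1e^(3t)sin(t) - C_2e^(3t)cos(t)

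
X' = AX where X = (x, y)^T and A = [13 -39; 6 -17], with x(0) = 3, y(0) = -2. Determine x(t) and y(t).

x(t) = 41e^(-2t)sin(3t) + 3e^(-2t)cos(3t), y(t) = 16e^(-2t)sin(3t) - 2e^(-2t)cos(3t)

Coefficient matrix A = [[13, -39], [6, -17]].
Characteristic polynomial det(A - λI) = λ^2 + 4λ + 13 = 0.
Eigenvalues λ = -2 ± 3i (complex conjugate pair).
For λ=-2+3i: an eigenvector is (3,1) - i(2,1) = (3 - 2i, 1 - i).
A real fundamental pair from Re and Im of e^((-2+3i)t)v: X_1 = e^(-2t)(cos(3t)·(3,1) + sin(3t)·(2,1)), X_2 = e^(-2t)(sin(3t)·(3,1) - cos(3t)·(2,1)).
General solution: c_1X_1 + c_2X_2.
Applying x(0)=3, y(0)=-2 gives c_1=7, c_2=9.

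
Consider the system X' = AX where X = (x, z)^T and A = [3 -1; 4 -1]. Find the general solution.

x(t) = -C_1e^(t) - C_2te^(t) - 2C_2e^(t), z(t) = -2C_1e^(t) - 2C_2te^(t) - 3C_2e^(t)

Coefficient matrix A = [[3, -1], [4, -1]].
Characteristic polynomial det(A - λI) = λ^2 - 2λ + 1 = 0.
Single eigenvalue λ = 1 with algebraic multiplicity 2.
Eigenvector v = (-1,-2); generalized eigenvector w with (A-λI)w=v is (-2,-3).
General solution: e^(t)[C_1·v + C_2·(t·v + w)].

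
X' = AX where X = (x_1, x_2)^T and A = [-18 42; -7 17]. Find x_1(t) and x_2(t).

x_1(t) = 3K_1e^(-4t) + 2K_2e^(3t), x_2(t) = K_1e^(-4t) + K_2e^(3t)

Coefficient matrix A = [[-18, 42], [-7, 17]].
Characteristic polynomial det(A - λI) = λ^2 + λ - 12 = 0.
Eigenvalues λ = -4, 3.
For λ=-4: (A-λI) row 1 is [-14, 42], so an eigenvector is (3, 1).
For λ=3: (A-λI) row 1 is [-21, 42], so an eigenvector is (2, 1).
General solution: K_1e^(-4t)(3,1) + K_2e^(3t)(2,1).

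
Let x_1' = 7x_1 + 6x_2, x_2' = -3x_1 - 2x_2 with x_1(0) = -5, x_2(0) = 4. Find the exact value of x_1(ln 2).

-38

A = [[7,6],[-3,-2]]; eigenvalues λ = 1, 4.
Eigenvectors: (1,-1) for λ=1, (2,-1) for λ=4.
From the initial condition, c_1 = -3, c_2 = -1.
x_1(ln 2) = (-3)(2^1)(1) + (-1)(2^4)(2) = -38.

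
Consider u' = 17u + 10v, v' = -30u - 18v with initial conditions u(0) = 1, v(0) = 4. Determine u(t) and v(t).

Coefficient matrix A = [[17, 10], [-30, -18]].
Characteristic polynomial det(A - λI) = λ^2 + λ - 6 = 0.
Eigenvalues λ = -3, 2.
For λ=-3: (A-λI) row 1 is [20, 10], so an eigenvector is (-1, 2).
For λ=2: (A-λI) row 1 is [15, 10], so an eigenvector is (-2, 3).
General solution: C_1e^(-3t)(-1,2) + C_2e^(2t)(-2,3).
Applying u(0)=1, v(0)=4 gives C_1=11, C_2=-6.

u(t) = 12e^(2t) - 11e^(-3t), v(t) = -18e^(2t) + 22e^(-3t)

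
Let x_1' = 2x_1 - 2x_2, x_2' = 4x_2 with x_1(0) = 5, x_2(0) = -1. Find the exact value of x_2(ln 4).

-256

A = [[2,-2],[0,4]]; eigenvalues λ = 2, 4.
Eigenvectors: (1,0) for λ=2, (1,-1) for λ=4.
From the initial condition, c_1 = 4, c_2 = 1.
x_2(ln 4) = (4)(4^2)(0) + (1)(4^4)(-1) = -256.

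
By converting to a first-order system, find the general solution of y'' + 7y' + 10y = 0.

y(t) = K_1e^(-5t) + K_2e^(-2t)

Let x_1 = y, x_2 = y'. Then x_1' = x_2 and x_2' = -10x_1 - 7x_2.
A = [[0,1],[-10,-7]]; det(A-λI) = λ^2 + 7λ + 10.
Eigenvalues λ = -5, -2 with eigenvectors (1,-5), (1,-2).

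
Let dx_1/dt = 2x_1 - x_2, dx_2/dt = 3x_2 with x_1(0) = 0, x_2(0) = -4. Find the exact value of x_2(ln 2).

-32

A = [[2,-1],[0,3]]; eigenvalues λ = 3, 2.
Eigenvectors: (-1,1) for λ=3, (-1,0) for λ=2.
From the initial condition, c_1 = -4, c_2 = 4.
x_2(ln 2) = (-4)(2^3)(1) + (4)(2^2)(0) = -32.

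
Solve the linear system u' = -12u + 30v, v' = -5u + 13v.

u(t) = -2c_1e^(3t) + 3c_2e^(-2t), v(t) = -c_1e^(3t) + c_2e^(-2t)

Coefficient matrix A = [[-12, 30], [-5, 13]].
Characteristic polynomial det(A - λI) = λ^2 - λ - 6 = 0.
Eigenvalues λ = 3, -2.
For λ=3: (A-λI) row 1 is [-15, 30], so an eigenvector is (-2, -1).
For λ=-2: (A-λI) row 1 is [-10, 30], so an eigenvector is (3, 1).
General solution: c_1e^(3t)(-2,-1) + c_2e^(-2t)(3,1).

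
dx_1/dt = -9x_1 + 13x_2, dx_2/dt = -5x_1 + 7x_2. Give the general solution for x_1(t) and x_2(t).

x_1(t) = -3C_1e^(-t)sin(t) + 2C_1e^(-t)cos(t) + 2C_2e^(-t)sin(t) + 3C_2e^(-t)cos(t), x_2(t) = -2C_1e^(-t)sin(t) + C_1e^(-t)cos(t) + C_2e^(-t)sin(t) + 2C_2e^(-t)cos(t)

Coefficient matrix A = [[-9, 13], [-5, 7]].
Characteristic polynomial det(A - λI) = λ^2 + 2λ + 2 = 0.
Eigenvalues λ = -1 ± i (complex conjugate pair).
For λ=-1+i: an eigenvector is (2,1) - i(-3,-2) = (2 + 3i, 1 + 2i).
A real fundamental pair from Re and Im of e^((-1+i)t)v: X_1 = e^(-t)(cos(t)·(2,1) + sin(t)·(-3,-2)), X_2 = e^(-t)(sin(t)·(2,1) - cos(t)·(-3,-2)).
General solution: C_1X_1 + C_2X_2.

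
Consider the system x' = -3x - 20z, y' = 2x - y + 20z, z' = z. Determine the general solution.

Coefficient matrix A = [[-3, 0, -20], [2, -1, 20], [0, 0, 1]].
det(A - λI) = 0 gives eigenvalues λ = -3, -1, 1.
For λ=-3: eigenvector (1,-1,0).
For λ=-1: eigenvector (0,1,0).
For λ=1: eigenvector (-5,5,1).
General solution: C_1e^(-3t)(1,-1,0) + C_2e^(-t)(0,1,0) + C_3e^(t)(-5,5,1).

x(t) = C_1e^(-3t) - 5C_3e^(t), y(t) = -C_1e^(-3t) + C_2e^(-t) + 5C_3e^(t), z(t) = C_3e^(t)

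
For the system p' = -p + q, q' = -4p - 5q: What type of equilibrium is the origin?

A = [[-1,1],[-4,-5]]; det(A-λI) = λ^2 + 6λ + 9.
repeated λ = -3 with a single eigenvector.

stable improper node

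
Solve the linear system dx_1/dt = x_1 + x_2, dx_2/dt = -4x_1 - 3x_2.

x_1(t) = -K_1e^(-t) - K_2te^(-t), x_2(t) = 2K_1e^(-t) + 2K_2te^(-t) - K_2e^(-t)

Coefficient matrix A = [[1, 1], [-4, -3]].
Characteristic polynomial det(A - λI) = λ^2 + 2λ + 1 = 0.
Single eigenvalue λ = -1 with algebraic multiplicity 2.
Eigenvector v = (-1,2); generalized eigenvector w with (A-λI)w=v is (0,-1).
General solution: e^(-t)[K_1·v + K_2·(t·v + w)].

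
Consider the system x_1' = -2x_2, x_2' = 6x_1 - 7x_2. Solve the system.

x_1(t) = -c_1e^(-4t) + 2c_2e^(-3t), x_2(t) = -2c_1e^(-4t) + 3c_2e^(-3t)

Coefficient matrix A = [[0, -2], [6, -7]].
Characteristic polynomial det(A - λI) = λ^2 + 7λ + 12 = 0.
Eigenvalues λ = -4, -3.
For λ=-4: (A-λI) row 1 is [4, -2], so an eigenvector is (-1, -2).
For λ=-3: (A-λI) row 1 is [3, -2], so an eigenvector is (2, 3).
General solution: c_1e^(-4t)(-1,-2) + c_2e^(-3t)(2,3).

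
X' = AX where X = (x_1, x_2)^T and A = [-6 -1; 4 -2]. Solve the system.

x_1(t) = c_1e^(-4t) + c_2te^(-4t) - 2c_2e^(-4t), x_2(t) = -2c_1e^(-4t) - 2c_2te^(-4t) + 3c_2e^(-4t)

Coefficient matrix A = [[-6, -1], [4, -2]].
Characteristic polynomial det(A - λI) = λ^2 + 8λ + 16 = 0.
Single eigenvalue λ = -4 with algebraic multiplicity 2.
Eigenvector v = (1,-2); generalized eigenvector w with (A-λI)w=v is (-2,3).
General solution: e^(-4t)[c_1·v + c_2·(t·v + w)].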